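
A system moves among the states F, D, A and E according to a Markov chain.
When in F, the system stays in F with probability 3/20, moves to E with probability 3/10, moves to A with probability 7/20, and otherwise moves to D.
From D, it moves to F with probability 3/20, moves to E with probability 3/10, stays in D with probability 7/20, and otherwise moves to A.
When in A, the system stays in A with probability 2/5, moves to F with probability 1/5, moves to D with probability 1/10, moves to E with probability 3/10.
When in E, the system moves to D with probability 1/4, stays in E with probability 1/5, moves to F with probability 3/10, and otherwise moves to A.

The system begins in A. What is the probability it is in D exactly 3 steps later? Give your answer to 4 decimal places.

0.2095

Propagate the distribution vector 3 steps from A.
After 0 steps: (0.0000, 0.0000, 1.0000, 0.0000)
After 1 step: (0.2000, 0.1000, 0.4000, 0.3000)
After 2 steps: (0.2150, 0.1900, 0.3250, 0.2700)
After 3 steps: (0.2068, 0.2095, 0.3108, 0.2730)
P(in D after 3 steps) = 0.2095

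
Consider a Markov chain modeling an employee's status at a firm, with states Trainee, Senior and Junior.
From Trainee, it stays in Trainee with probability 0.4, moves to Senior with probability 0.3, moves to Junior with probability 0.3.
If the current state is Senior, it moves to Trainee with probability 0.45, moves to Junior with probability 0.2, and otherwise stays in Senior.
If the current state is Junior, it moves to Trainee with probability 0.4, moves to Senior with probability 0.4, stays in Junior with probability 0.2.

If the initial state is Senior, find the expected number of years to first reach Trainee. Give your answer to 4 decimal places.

Let t(s) be the expected number of years to first reach Trainee from state s, with t(Trainee) = 0. Conditioning on the first year:
t(Senior) = 1 + 0.35·t(Senior) + 0.2·t(Junior)
t(Junior) = 1 + 0.4·t(Senior) + 0.2·t(Junior)
Solving: t(Senior) = 2.2727, t(Junior) = 2.3864.
Expected years from Senior to Trainee: 2.2727.

2.2727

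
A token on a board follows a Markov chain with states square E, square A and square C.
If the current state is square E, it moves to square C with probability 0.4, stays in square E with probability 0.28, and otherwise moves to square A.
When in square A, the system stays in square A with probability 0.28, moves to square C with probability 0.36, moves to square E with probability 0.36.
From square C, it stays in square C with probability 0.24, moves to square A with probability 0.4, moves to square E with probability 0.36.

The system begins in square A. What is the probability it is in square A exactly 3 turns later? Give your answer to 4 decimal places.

0.3330

Propagate the distribution vector 3 turns from square A.
After 0 turns: (0.0000, 1.0000, 0.0000)
After 1 turn: (0.3600, 0.2800, 0.3600)
After 2 turns: (0.3312, 0.3376, 0.3312)
After 3 turns: (0.3335, 0.3330, 0.3335)
P(in square A after 3 turns) = 0.3330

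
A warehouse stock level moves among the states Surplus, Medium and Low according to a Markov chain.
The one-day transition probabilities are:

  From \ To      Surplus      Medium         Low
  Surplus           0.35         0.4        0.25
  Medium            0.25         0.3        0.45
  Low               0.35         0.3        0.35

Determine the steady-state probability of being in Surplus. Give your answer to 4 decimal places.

0.3168

Let the stationary distribution be π with π = πP and π_1 + π_2 + π_3 = 1.
π_1 = 0.35·π_1 + 0.25·π_2 + 0.35·π_3
π_2 = 0.4·π_1 + 0.3·π_2 + 0.3·π_3
Solving with the normalization constraint gives π = (0.3168, 0.3317, 0.3515).
So the stationary probability of Surplus is 0.3168.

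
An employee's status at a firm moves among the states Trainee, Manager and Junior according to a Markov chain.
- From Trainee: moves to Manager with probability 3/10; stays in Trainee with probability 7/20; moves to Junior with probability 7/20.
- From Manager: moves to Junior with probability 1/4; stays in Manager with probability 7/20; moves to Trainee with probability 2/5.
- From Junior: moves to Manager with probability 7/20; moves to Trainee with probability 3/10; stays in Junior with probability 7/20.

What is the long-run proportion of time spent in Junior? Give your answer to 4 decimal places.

Let the stationary distribution be π with π = πP and π_1 + π_2 + π_3 = 1.
π_1 = 0.35·π_1 + 0.4·π_2 + 0.3·π_3
π_2 = 0.3·π_1 + 0.35·π_2 + 0.35·π_3
Solving with the normalization constraint gives π = (0.3508, 0.3325, 0.3168).
So the stationary probability of Junior is 0.3168.

0.3168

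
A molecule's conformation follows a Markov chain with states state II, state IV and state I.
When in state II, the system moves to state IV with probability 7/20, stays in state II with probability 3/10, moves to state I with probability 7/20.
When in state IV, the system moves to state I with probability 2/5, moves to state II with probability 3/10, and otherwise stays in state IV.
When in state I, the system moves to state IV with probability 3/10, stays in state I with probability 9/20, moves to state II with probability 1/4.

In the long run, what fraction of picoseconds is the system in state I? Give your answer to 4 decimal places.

Let the stationary distribution be π with π = πP and π_1 + π_2 + π_3 = 1.
π_1 = 0.3·π_1 + 0.3·π_2 + 0.25·π_3
π_2 = 0.35·π_1 + 0.3·π_2 + 0.3·π_3
Solving with the normalization constraint gives π = (0.2797, 0.3140, 0.4063).
So the stationary probability of state I is 0.4063.

0.4063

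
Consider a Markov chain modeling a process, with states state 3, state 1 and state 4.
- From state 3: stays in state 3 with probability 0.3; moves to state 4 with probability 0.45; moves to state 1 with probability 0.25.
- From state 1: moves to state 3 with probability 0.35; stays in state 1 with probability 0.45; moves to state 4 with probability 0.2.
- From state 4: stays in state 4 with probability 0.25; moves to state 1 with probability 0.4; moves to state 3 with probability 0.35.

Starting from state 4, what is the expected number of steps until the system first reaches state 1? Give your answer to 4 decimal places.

2.8571

Let t(s) be the expected number of steps to first reach state 1 from state s, with t(state 1) = 0. Conditioning on the first step:
t(state 3) = 1 + 0.3·t(state 3) + 0.45·t(state 4)
t(state 4) = 1 + 0.35·t(state 3) + 0.25·t(state 4)
Solving: t(state 3) = 3.2653, t(state 4) = 2.8571.
Expected steps from state 4 to state 1: 2.8571.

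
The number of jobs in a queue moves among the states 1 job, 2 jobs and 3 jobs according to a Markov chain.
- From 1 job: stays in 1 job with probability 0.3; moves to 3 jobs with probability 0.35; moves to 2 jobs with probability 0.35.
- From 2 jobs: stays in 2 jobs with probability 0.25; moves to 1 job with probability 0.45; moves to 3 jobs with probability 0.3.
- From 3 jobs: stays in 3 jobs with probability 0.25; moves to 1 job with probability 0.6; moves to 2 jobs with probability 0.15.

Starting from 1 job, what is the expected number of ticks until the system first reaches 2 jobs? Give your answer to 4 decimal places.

Let t(s) be the expected number of ticks to first reach 2 jobs from state s, with t(2 jobs) = 0. Conditioning on the first tick:
t(1 job) = 1 + 0.3·t(1 job) + 0.35·t(3 jobs)
t(3 jobs) = 1 + 0.6·t(1 job) + 0.25·t(3 jobs)
Solving: t(1 job) = 3.4921, t(3 jobs) = 4.1270.
Expected ticks from 1 job to 2 jobs: 3.4921.

3.4921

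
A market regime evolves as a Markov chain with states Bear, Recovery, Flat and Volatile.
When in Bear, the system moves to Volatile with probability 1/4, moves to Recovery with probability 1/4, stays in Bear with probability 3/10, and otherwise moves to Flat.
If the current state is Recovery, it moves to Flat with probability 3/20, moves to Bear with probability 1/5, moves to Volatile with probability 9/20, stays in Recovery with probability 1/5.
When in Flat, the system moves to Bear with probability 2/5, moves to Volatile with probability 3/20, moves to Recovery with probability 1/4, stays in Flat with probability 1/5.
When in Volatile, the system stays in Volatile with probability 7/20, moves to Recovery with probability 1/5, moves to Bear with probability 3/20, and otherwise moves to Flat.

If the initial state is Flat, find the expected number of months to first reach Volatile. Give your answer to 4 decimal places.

3.9453

Let t(s) be the expected number of months to first reach Volatile from state s, with t(Volatile) = 0. Conditioning on the first month:
t(Bear) = 1 + 0.3·t(Bear) + 0.25·t(Recovery) + 0.2·t(Flat)
t(Recovery) = 1 + 0.2·t(Bear) + 0.2·t(Recovery) + 0.15·t(Flat)
t(Flat) = 1 + 0.4·t(Bear) + 0.25·t(Recovery) + 0.2·t(Flat)
Solving: t(Bear) = 3.5867, t(Recovery) = 2.8864, t(Flat) = 3.9453.
Expected months from Flat to Volatile: 3.9453.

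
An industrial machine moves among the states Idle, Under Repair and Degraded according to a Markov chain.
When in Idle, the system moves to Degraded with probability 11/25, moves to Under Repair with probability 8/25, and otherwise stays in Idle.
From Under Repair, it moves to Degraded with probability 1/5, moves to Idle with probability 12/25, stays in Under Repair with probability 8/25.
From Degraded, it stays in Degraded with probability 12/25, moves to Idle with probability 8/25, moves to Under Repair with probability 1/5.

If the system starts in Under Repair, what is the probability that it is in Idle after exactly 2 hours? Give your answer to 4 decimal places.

Sum over the intermediate state after 1 hour:
P = P(Under Repair→Idle)·P(Idle→Idle) + P(Under Repair→Under Repair)·P(Under Repair→Idle) + P(Under Repair→Degraded)·P(Degraded→Idle)
  = 0.48×0.24 + 0.32×0.48 + 0.2×0.32
  = 0.1152 + 0.1536 + 0.0640 = 0.3328

0.3328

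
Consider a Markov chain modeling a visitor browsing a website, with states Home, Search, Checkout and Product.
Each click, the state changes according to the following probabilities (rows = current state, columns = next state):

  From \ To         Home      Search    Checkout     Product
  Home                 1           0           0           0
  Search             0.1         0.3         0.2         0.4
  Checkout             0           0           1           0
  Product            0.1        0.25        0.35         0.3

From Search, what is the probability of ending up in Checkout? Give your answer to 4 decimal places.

0.7179

Let h(s) be the probability of absorption at Checkout starting from transient state s. Then h(Checkout) = 1 and h(Home) = 0. By first-step analysis:
h(Search) = 0.1·0 + 0.3·h(Search) + 0.2·1 + 0.4·h(Product)
h(Product) = 0.1·0 + 0.25·h(Search) + 0.35·1 + 0.3·h(Product)
Solving: h(Search) = 0.7179, h(Product) = 0.7564.
Starting from Search, the probability is 0.7179.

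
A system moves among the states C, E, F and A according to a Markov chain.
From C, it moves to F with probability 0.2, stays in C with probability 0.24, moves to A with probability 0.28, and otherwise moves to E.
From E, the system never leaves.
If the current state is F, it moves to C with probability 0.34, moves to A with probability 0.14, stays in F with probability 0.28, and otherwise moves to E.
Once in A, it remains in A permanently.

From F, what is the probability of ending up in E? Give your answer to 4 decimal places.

Let h(s) be the probability of absorption at E starting from transient state s. Then h(E) = 1 and h(A) = 0. By first-step analysis:
h(C) = 0.24·h(C) + 0.28·1 + 0.2·h(F) + 0.28·0
h(F) = 0.34·h(C) + 0.24·1 + 0.28·h(F) + 0.14·0
Solving: h(C) = 0.5209, h(F) = 0.5793.
Starting from F, the probability is 0.5793.

0.5793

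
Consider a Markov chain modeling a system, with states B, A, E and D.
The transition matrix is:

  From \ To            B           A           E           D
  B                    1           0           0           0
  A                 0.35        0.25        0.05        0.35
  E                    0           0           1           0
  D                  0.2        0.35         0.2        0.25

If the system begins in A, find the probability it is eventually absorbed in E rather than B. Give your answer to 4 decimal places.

0.2443

Let h(s) be the probability of absorption at E starting from transient state s. Then h(E) = 1 and h(B) = 0. By first-step analysis:
h(A) = 0.35·0 + 0.25·h(A) + 0.05·1 + 0.35·h(D)
h(D) = 0.2·0 + 0.35·h(A) + 0.2·1 + 0.25·h(D)
Solving: h(A) = 0.2443, h(D) = 0.3807.
Starting from A, the probability is 0.2443.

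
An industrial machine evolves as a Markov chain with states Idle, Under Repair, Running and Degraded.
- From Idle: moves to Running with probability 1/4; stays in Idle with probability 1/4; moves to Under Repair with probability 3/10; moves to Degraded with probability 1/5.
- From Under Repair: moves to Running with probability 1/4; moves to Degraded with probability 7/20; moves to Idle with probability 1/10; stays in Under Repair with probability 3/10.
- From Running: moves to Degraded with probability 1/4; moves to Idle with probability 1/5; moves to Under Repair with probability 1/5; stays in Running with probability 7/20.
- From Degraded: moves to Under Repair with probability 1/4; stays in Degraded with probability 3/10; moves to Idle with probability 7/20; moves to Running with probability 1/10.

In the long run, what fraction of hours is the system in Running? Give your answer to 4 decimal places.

0.2313

Let the stationary distribution be π with π = πP and π_1 + π_2 + π_3 + π_4 = 1.
π_1 = 0.25·π_1 + 0.1·π_2 + 0.2·π_3 + 0.35·π_4
π_2 = 0.3·π_1 + 0.3·π_2 + 0.2·π_3 + 0.25·π_4
π_3 = 0.25·π_1 + 0.25·π_2 + 0.35·π_3 + 0.1·π_4
Solving with the normalization constraint gives π = (0.2269, 0.2629, 0.2313, 0.2789).
So the stationary probability of Running is 0.2313.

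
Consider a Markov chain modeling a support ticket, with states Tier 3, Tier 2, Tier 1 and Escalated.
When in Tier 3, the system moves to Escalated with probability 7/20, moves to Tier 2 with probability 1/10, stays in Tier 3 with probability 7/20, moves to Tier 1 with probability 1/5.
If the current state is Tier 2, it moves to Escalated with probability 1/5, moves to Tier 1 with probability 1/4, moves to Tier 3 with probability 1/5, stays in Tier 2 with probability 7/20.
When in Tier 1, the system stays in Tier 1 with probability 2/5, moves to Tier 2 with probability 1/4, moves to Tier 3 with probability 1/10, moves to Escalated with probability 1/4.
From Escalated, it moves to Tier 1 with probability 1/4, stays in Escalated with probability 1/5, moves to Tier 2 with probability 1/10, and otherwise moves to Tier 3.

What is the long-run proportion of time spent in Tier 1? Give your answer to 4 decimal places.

Let the stationary distribution be π with π = πP and π_1 + π_2 + π_3 + π_4 = 1.
π_1 = 0.35·π_1 + 0.2·π_2 + 0.1·π_3 + 0.45·π_4
π_2 = 0.1·π_1 + 0.35·π_2 + 0.25·π_3 + 0.1·π_4
π_3 = 0.2·π_1 + 0.25·π_2 + 0.4·π_3 + 0.25·π_4
Solving with the normalization constraint gives π = (0.2778, 0.1889, 0.2778, 0.2556).
So the stationary probability of Tier 1 is 0.2778.

0.2778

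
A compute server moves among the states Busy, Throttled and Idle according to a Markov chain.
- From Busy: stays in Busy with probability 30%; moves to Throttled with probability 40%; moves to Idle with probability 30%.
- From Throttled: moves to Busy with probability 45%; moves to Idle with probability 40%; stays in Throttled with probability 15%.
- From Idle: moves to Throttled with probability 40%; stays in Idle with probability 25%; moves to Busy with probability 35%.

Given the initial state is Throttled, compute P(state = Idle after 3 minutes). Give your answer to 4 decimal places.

Propagate the distribution vector 3 minutes from Throttled.
After 0 minutes: (0.0000, 1.0000, 0.0000)
After 1 minute: (0.4500, 0.1500, 0.4000)
After 2 minutes: (0.3425, 0.3625, 0.2950)
After 3 minutes: (0.3691, 0.3094, 0.3215)
P(in Idle after 3 minutes) = 0.3215

0.3215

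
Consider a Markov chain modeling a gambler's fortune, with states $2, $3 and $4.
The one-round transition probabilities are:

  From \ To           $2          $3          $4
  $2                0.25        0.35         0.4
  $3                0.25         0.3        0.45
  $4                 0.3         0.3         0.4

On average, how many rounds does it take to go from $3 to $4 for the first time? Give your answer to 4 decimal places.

Let t(s) be the expected number of rounds to first reach $4 from state s, with t($4) = 0. Conditioning on the first round:
t($2) = 1 + 0.25·t($2) + 0.35·t($3)
t($3) = 1 + 0.25·t($2) + 0.3·t($3)
Solving: t($2) = 2.4000, t($3) = 2.2857.
Expected rounds from $3 to $4: 2.2857.

2.2857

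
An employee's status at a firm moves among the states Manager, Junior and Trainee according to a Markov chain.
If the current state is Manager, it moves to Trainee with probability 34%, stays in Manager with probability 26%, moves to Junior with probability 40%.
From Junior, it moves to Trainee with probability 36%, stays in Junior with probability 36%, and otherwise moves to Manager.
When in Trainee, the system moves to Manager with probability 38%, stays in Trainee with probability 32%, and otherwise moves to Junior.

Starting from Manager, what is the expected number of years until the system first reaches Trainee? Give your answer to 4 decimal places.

2.8761

Let t(s) be the expected number of years to first reach Trainee from state s, with t(Trainee) = 0. Conditioning on the first year:
t(Manager) = 1 + 0.26·t(Manager) + 0.4·t(Junior)
t(Junior) = 1 + 0.28·t(Manager) + 0.36·t(Junior)
Solving: t(Manager) = 2.8761, t(Junior) = 2.8208.
Expected years from Manager to Trainee: 2.8761.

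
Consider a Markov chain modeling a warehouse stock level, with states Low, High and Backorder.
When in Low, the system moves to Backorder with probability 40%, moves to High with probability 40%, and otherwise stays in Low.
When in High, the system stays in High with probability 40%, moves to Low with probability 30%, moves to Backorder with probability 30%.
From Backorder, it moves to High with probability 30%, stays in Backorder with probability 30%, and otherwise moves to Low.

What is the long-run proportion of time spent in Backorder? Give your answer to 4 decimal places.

Let the stationary distribution be π with π = πP and π_1 + π_2 + π_3 = 1.
π_1 = 0.2·π_1 + 0.3·π_2 + 0.4·π_3
π_2 = 0.4·π_1 + 0.4·π_2 + 0.3·π_3
Solving with the normalization constraint gives π = (0.3028, 0.3670, 0.3303).
So the stationary probability of Backorder is 0.3303.

0.3303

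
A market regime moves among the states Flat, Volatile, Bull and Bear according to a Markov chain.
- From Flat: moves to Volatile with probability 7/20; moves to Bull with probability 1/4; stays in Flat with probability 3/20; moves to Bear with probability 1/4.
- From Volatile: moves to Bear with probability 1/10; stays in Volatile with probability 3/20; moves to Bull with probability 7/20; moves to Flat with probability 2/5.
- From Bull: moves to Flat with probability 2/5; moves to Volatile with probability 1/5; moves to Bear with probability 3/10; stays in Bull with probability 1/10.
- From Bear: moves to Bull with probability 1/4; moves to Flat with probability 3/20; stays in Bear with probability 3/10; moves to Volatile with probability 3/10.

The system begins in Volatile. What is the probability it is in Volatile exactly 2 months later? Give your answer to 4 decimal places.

0.2625

Propagate the distribution vector 2 months from Volatile.
After 0 months: (0.0000, 1.0000, 0.0000, 0.0000)
After 1 month: (0.4000, 0.1500, 0.3500, 0.1000)
After 2 months: (0.2750, 0.2625, 0.2125, 0.2500)
P(in Volatile after 2 months) = 0.2625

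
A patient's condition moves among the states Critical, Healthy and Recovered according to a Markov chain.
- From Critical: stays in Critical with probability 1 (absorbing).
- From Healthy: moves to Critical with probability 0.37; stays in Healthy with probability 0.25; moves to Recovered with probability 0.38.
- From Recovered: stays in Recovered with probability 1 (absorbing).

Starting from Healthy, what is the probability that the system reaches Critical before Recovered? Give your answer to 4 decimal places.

Let h(s) be the probability of absorption at Critical starting from transient state s. Then h(Critical) = 1 and h(Recovered) = 0. By first-step analysis:
h(Healthy) = 0.37·1 + 0.25·h(Healthy) + 0.38·0
Solving: h(Healthy) = 0.4933.
Starting from Healthy, the probability is 0.4933.

0.4933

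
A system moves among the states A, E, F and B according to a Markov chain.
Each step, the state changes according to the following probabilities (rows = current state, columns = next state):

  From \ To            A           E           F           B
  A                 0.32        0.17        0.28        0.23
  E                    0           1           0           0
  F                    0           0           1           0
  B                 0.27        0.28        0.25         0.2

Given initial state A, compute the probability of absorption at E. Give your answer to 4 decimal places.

0.4159

Let h(s) be the probability of absorption at E starting from transient state s. Then h(E) = 1 and h(F) = 0. By first-step analysis:
h(A) = 0.32·h(A) + 0.17·1 + 0.28·0 + 0.23·h(B)
h(B) = 0.27·h(A) + 0.28·1 + 0.25·0 + 0.2·h(B)
Solving: h(A) = 0.4159, h(B) = 0.4904.
Starting from A, the probability is 0.4159.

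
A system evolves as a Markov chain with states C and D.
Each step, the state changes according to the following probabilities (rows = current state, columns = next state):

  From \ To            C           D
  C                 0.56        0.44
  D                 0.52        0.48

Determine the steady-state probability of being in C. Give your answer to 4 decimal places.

Let the stationary distribution be π with π = πP and π_1 + π_2 = 1.
π_1 = 0.56·π_1 + 0.52·π_2
Solving with the normalization constraint gives π = (0.5417, 0.4583).
So the stationary probability of C is 0.5417.

0.5417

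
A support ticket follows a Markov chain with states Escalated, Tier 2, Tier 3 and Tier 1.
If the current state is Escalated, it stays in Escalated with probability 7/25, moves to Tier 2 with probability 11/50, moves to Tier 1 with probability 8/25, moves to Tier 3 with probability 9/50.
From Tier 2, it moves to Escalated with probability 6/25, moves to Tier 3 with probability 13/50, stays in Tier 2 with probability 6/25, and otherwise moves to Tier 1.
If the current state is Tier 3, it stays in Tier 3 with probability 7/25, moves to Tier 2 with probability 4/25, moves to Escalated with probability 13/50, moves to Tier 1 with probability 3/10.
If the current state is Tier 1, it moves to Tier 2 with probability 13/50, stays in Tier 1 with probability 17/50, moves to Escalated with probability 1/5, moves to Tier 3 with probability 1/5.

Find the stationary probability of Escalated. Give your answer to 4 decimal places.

Let the stationary distribution be π with π = πP and π_1 + π_2 + π_3 + π_4 = 1.
π_1 = 0.28·π_1 + 0.24·π_2 + 0.26·π_3 + 0.2·π_4
π_2 = 0.22·π_1 + 0.24·π_2 + 0.16·π_3 + 0.26·π_4
π_3 = 0.18·π_1 + 0.26·π_2 + 0.28·π_3 + 0.2·π_4
Solving with the normalization constraint gives π = (0.2419, 0.2232, 0.2267, 0.3082).
So the stationary probability of Escalated is 0.2419.

0.2419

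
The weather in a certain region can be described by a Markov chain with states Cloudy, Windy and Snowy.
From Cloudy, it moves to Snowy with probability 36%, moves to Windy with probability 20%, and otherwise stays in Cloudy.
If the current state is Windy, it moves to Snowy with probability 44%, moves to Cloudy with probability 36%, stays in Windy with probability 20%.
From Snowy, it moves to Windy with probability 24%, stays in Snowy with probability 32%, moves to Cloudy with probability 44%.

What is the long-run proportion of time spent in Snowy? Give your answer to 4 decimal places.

0.3627

Let the stationary distribution be π with π = πP and π_1 + π_2 + π_3 = 1.
π_1 = 0.44·π_1 + 0.36·π_2 + 0.44·π_3
π_2 = 0.2·π_1 + 0.2·π_2 + 0.24·π_3
Solving with the normalization constraint gives π = (0.4228, 0.2145, 0.3627).
So the stationary probability of Snowy is 0.3627.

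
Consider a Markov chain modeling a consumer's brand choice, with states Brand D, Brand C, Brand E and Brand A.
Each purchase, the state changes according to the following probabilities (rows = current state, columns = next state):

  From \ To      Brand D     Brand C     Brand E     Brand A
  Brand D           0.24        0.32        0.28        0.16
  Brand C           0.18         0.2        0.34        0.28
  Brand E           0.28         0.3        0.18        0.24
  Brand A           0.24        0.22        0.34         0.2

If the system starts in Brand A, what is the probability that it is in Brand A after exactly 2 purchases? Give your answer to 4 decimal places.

Propagate the distribution vector 2 purchases from Brand A.
After 0 purchases: (0.0000, 0.0000, 0.0000, 1.0000)
After 1 purchase: (0.2400, 0.2200, 0.3400, 0.2000)
After 2 purchases: (0.2404, 0.2668, 0.2712, 0.2216)
P(in Brand A after 2 purchases) = 0.2216

0.2216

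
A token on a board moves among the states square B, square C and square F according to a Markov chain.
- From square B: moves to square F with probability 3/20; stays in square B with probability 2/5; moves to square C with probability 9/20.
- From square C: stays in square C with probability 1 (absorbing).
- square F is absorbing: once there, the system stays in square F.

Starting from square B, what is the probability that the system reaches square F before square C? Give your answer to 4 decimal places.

Let h(s) be the probability of absorption at square F starting from transient state s. Then h(square F) = 1 and h(square C) = 0. By first-step analysis:
h(square B) = 0.4·h(square B) + 0.45·0 + 0.15·1
Solving: h(square B) = 0.2500.
Starting from square B, the probability is 0.2500.

0.2500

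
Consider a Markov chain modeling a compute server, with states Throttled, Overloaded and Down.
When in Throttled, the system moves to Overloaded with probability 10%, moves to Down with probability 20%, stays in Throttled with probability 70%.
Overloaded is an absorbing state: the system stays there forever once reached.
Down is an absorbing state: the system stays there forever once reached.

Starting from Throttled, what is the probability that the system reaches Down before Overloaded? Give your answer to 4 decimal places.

Let h(s) be the probability of absorption at Down starting from transient state s. Then h(Down) = 1 and h(Overloaded) = 0. By first-step analysis:
h(Throttled) = 0.7·h(Throttled) + 0.1·0 + 0.2·1
Solving: h(Throttled) = 0.6667.
Starting from Throttled, the probability is 0.6667.

0.6667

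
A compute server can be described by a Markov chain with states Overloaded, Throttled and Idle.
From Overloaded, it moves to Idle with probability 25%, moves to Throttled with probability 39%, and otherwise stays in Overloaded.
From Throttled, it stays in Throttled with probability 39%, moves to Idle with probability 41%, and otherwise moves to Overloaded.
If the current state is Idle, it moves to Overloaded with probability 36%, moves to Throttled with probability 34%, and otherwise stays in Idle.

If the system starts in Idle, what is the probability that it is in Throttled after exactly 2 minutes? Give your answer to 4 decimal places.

Sum over the intermediate state after 1 minute:
P = P(Idle→Overloaded)·P(Overloaded→Throttled) + P(Idle→Throttled)·P(Throttled→Throttled) + P(Idle→Idle)·P(Idle→Throttled)
  = 0.36×0.39 + 0.34×0.39 + 0.3×0.34
  = 0.1404 + 0.1326 + 0.1020 = 0.3750

0.3750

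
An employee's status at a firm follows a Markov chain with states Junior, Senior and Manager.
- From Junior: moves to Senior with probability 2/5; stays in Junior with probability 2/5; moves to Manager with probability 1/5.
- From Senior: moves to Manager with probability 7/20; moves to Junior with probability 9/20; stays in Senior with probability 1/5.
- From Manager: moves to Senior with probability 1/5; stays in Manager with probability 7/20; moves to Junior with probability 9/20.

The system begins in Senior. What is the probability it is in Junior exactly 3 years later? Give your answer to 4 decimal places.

0.4286

Propagate the distribution vector 3 years from Senior.
After 0 years: (0.0000, 1.0000, 0.0000)
After 1 year: (0.4500, 0.2000, 0.3500)
After 2 years: (0.4275, 0.2900, 0.2825)
After 3 years: (0.4286, 0.2855, 0.2859)
P(in Junior after 3 years) = 0.4286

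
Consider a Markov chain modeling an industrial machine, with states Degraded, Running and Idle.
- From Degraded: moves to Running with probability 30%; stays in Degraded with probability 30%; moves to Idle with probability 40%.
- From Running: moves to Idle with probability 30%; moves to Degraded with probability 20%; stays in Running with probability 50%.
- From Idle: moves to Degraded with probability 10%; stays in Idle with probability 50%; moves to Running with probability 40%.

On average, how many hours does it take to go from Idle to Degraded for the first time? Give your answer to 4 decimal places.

Let t(s) be the expected number of hours to first reach Degraded from state s, with t(Degraded) = 0. Conditioning on the first hour:
t(Running) = 1 + 0.5·t(Running) + 0.3·t(Idle)
t(Idle) = 1 + 0.4·t(Running) + 0.5·t(Idle)
Solving: t(Running) = 6.1538, t(Idle) = 6.9231.
Expected hours from Idle to Degraded: 6.9231.

6.9231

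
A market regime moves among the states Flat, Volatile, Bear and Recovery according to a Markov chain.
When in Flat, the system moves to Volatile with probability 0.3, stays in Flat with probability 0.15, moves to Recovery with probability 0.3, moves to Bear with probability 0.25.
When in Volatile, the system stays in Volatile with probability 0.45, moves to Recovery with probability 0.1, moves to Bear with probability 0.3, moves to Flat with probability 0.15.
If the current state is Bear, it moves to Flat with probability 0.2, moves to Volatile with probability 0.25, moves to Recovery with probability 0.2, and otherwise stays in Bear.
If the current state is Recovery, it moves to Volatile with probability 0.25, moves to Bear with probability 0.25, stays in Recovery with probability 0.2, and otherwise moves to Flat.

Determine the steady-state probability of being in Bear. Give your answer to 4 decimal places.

Let the stationary distribution be π with π = πP and π_1 + π_2 + π_3 + π_4 = 1.
π_1 = 0.15·π_1 + 0.15·π_2 + 0.2·π_3 + 0.3·π_4
π_2 = 0.3·π_1 + 0.45·π_2 + 0.25·π_3 + 0.25·π_4
π_3 = 0.25·π_1 + 0.3·π_2 + 0.35·π_3 + 0.25·π_4
Solving with the normalization constraint gives π = (0.1928, 0.3246, 0.2958, 0.1868).
So the stationary probability of Bear is 0.2958.

0.2958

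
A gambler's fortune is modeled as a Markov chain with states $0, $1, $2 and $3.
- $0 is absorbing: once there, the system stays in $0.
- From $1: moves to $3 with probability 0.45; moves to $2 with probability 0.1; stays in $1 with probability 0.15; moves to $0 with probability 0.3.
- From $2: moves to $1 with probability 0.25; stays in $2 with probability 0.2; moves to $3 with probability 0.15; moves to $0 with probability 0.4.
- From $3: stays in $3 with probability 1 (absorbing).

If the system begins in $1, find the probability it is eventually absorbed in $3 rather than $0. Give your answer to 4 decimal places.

0.5725

Let h(s) be the probability of absorption at $3 starting from transient state s. Then h($3) = 1 and h($0) = 0. By first-step analysis:
h($1) = 0.3·0 + 0.15·h($1) + 0.1·h($2) + 0.45·1
h($2) = 0.4·0 + 0.25·h($1) + 0.2·h($2) + 0.15·1
Solving: h($1) = 0.5725, h($2) = 0.3664.
Starting from $1, the probability is 0.5725.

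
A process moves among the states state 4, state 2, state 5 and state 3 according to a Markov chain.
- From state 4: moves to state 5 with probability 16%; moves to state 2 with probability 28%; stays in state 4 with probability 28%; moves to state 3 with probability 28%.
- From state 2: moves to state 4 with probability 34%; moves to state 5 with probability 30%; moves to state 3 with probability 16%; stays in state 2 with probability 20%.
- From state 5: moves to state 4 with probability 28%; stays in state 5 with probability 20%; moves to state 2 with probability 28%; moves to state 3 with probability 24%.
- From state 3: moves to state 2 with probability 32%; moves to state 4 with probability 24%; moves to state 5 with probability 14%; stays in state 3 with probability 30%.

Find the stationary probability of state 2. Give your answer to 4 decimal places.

Let the stationary distribution be π with π = πP and π_1 + π_2 + π_3 + π_4 = 1.
π_1 = 0.28·π_1 + 0.34·π_2 + 0.28·π_3 + 0.24·π_4
π_2 = 0.28·π_1 + 0.2·π_2 + 0.28·π_3 + 0.32·π_4
π_3 = 0.16·π_1 + 0.3·π_2 + 0.2·π_3 + 0.14·π_4
Solving with the normalization constraint gives π = (0.2863, 0.2683, 0.2007, 0.2447).
So the stationary probability of state 2 is 0.2683.

0.2683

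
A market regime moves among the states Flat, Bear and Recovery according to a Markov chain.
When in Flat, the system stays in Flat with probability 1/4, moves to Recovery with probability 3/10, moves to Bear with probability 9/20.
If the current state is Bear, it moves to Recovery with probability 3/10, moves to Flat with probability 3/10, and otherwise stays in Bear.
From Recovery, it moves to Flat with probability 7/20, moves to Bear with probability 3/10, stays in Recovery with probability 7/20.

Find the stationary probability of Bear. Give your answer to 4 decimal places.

0.3835

Let the stationary distribution be π with π = πP and π_1 + π_2 + π_3 = 1.
π_1 = 0.25·π_1 + 0.3·π_2 + 0.35·π_3
π_2 = 0.45·π_1 + 0.4·π_2 + 0.3·π_3
Solving with the normalization constraint gives π = (0.3008, 0.3835, 0.3158).
So the stationary probability of Bear is 0.3835.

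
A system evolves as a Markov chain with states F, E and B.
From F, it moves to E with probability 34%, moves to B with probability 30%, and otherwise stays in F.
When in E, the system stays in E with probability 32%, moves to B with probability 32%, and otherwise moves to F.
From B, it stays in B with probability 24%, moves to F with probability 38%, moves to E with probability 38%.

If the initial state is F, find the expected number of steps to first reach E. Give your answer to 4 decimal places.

2.8464

Let t(s) be the expected number of steps to first reach E from state s, with t(E) = 0. Conditioning on the first step:
t(F) = 1 + 0.36·t(F) + 0.3·t(B)
t(B) = 1 + 0.38·t(F) + 0.24·t(B)
Solving: t(F) = 2.8464, t(B) = 2.7390.
Expected steps from F to E: 2.8464.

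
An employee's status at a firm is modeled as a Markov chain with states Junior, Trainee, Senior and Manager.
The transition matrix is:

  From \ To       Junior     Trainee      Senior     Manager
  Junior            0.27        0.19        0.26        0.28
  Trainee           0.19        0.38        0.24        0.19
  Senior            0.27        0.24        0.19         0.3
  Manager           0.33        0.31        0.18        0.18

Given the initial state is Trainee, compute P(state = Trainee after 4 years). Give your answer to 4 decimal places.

0.2833

Propagate the distribution vector 4 years from Trainee.
After 0 years: (0.0000, 1.0000, 0.0000, 0.0000)
After 1 year: (0.1900, 0.3800, 0.2400, 0.1900)
After 2 years: (0.2510, 0.2970, 0.2204, 0.2316)
After 3 years: (0.2601, 0.2852, 0.2201, 0.2345)
After 4 years: (0.2613, 0.2833, 0.2201, 0.2353)
P(in Trainee after 4 years) = 0.2833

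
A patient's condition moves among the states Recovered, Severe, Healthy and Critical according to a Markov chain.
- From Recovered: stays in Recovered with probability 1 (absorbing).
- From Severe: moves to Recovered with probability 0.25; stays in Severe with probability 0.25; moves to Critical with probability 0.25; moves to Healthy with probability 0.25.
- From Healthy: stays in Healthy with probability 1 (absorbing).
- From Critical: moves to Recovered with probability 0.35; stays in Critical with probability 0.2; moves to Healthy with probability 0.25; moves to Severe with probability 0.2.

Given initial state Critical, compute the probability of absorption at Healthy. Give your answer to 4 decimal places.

0.4318

Let h(s) be the probability of absorption at Healthy starting from transient state s. Then h(Healthy) = 1 and h(Recovered) = 0. By first-step analysis:
h(Severe) = 0.25·0 + 0.25·h(Severe) + 0.25·1 + 0.25·h(Critical)
h(Critical) = 0.35·0 + 0.2·h(Severe) + 0.25·1 + 0.2·h(Critical)
Solving: h(Severe) = 0.4773, h(Critical) = 0.4318.
Starting from Critical, the probability is 0.4318.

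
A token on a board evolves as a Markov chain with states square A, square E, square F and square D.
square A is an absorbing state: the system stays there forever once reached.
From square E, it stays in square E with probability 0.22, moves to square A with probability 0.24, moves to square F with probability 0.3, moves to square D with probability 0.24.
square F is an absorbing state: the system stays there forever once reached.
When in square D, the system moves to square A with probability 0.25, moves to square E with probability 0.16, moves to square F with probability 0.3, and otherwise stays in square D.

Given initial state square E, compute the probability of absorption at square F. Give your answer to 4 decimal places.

0.5530

Let h(s) be the probability of absorption at square F starting from transient state s. Then h(square F) = 1 and h(square A) = 0. By first-step analysis:
h(square E) = 0.24·0 + 0.22·h(square E) + 0.3·1 + 0.24·h(square D)
h(square D) = 0.25·0 + 0.16·h(square E) + 0.3·1 + 0.29·h(square D)
Solving: h(square E) = 0.5530, h(square D) = 0.5471.
Starting from square E, the probability is 0.5530.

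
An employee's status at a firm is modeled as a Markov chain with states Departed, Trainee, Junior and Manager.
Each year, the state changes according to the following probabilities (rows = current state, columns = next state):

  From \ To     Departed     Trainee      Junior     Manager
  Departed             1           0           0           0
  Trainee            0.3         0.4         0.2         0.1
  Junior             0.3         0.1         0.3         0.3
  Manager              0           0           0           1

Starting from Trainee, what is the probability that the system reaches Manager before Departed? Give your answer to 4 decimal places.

Let h(s) be the probability of absorption at Manager starting from transient state s. Then h(Manager) = 1 and h(Departed) = 0. By first-step analysis:
h(Trainee) = 0.3·0 + 0.4·h(Trainee) + 0.2·h(Junior) + 0.1·1
h(Junior) = 0.3·0 + 0.1·h(Trainee) + 0.3·h(Junior) + 0.3·1
Solving: h(Trainee) = 0.3250, h(Junior) = 0.4750.
Starting from Trainee, the probability is 0.3250.

0.3250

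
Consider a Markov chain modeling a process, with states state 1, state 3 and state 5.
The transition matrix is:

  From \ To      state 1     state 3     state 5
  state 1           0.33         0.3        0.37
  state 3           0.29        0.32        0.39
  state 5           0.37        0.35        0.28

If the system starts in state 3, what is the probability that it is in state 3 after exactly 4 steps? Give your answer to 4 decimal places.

Propagate the distribution vector 4 steps from state 3.
After 0 steps: (0.0000, 1.0000, 0.0000)
After 1 step: (0.2900, 0.3200, 0.3900)
After 2 steps: (0.3328, 0.3259, 0.3413)
After 3 steps: (0.3306, 0.3236, 0.3458)
After 4 steps: (0.3309, 0.3238, 0.3453)
P(in state 3 after 4 steps) = 0.3238

0.3238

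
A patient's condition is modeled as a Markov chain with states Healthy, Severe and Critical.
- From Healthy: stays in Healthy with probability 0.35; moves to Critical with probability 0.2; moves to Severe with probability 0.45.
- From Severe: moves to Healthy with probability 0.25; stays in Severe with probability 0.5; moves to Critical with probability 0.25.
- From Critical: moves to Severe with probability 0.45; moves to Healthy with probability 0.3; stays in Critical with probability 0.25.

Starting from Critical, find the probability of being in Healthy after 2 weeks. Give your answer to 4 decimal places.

Sum over the intermediate state after 1 week:
P = P(Critical→Healthy)·P(Healthy→Healthy) + P(Critical→Severe)·P(Severe→Healthy) + P(Critical→Critical)·P(Critical→Healthy)
  = 0.3×0.35 + 0.45×0.25 + 0.25×0.3
  = 0.1050 + 0.1125 + 0.0750 = 0.2925

0.2925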